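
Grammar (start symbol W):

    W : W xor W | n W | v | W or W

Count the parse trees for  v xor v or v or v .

Parse trees for v xor v or v or v:
  [W [W v] xor [W [W v] or [W [W v] or [W v]]]]
  [W [W v] xor [W [W [W v] or [W v]] or [W v]]]
  [W [W [W v] xor [W v]] or [W [W v] or [W v]]]
  [W [W [W v] xor [W [W v] or [W v]]] or [W v]]
  [W [W [W [W v] xor [W v]] or [W v]] or [W v]]

5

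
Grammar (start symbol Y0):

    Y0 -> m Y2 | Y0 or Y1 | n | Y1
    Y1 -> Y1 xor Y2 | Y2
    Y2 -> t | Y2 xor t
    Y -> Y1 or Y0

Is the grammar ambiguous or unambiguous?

Ambiguous

Witness: t xor t

Derivation 1: Y0 ⇒ Y1 ⇒ Y1 xor Y2 ⇒ Y2 xor Y2 ⇒ t xor Y2 ⇒ t xor t
Derivation 2: Y0 ⇒ Y1 ⇒ Y2 ⇒ Y2 xor t ⇒ t xor t

Two distinct leftmost derivations for the same string.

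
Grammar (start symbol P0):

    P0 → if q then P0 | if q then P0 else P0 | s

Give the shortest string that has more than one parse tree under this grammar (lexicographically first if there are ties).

if q then if q then s else s

length 1: no string has ≥2 trees
length 4: no string has ≥2 trees
length 6: no string has ≥2 trees
length 7: no string has ≥2 trees
length 9: if q then if q then s else s has 2 parse trees

Two derivations of if q then if q then s else s:
  P0 ⇒ if q then P0 ⇒ if q then if q then P0 else P0 ⇒ if q then if q then s else P0 ⇒ if q then if q then s else s
  P0 ⇒ if q then P0 else P0 ⇒ if q then if q then P0 else P0 ⇒ if q then if q then s else P0 ⇒ if q then if q then s else s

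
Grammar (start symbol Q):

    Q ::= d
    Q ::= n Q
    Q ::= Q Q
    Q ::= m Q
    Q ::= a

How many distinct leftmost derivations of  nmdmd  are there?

3

Parse trees for nmdmd:
  [Q n [Q [Q m [Q d]] [Q m [Q d]]]]
  [Q n [Q m [Q [Q d] [Q m [Q d]]]]]
  [Q [Q n [Q m [Q d]]] [Q m [Q d]]]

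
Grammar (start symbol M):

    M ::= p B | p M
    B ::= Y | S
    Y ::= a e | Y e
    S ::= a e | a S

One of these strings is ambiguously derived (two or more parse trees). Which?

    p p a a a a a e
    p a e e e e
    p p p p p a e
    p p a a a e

p p a a a a a e: 1 tree
p a e e e e: 1 tree
p p p p p a e: 2 trees
p p a a a e: 1 tree

p p p p p a e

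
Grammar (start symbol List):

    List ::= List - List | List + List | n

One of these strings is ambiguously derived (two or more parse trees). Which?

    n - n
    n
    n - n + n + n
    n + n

n - n + n + n

n - n: 1 tree
n: 1 tree
n - n + n + n: 5 trees
n + n: 1 tree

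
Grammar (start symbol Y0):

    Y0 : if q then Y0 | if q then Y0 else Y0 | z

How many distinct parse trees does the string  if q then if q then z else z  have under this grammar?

2

Parse trees for if q then if q then z else z:
  [Y0 if q then [Y0 if q then [Y0 z] else [Y0 z]]]
  [Y0 if q then [Y0 if q then [Y0 z]] else [Y0 z]]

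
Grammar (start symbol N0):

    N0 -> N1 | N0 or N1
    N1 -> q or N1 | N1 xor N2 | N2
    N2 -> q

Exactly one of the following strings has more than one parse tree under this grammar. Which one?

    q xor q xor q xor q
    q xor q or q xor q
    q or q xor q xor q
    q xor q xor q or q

q or q xor q xor q

q xor q xor q xor q: 1 tree
q xor q or q xor q: 1 tree
q or q xor q xor q: 4 trees
q xor q xor q or q: 1 tree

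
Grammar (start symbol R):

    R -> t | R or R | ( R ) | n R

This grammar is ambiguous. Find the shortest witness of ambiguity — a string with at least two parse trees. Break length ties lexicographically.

n t or t

length 1: no string has ≥2 trees
length 2: no string has ≥2 trees
length 3: no string has ≥2 trees
length 4: n t or t has 2 parse trees

Two derivations of n t or t:
  R ⇒ R or R ⇒ n R or R ⇒ n t or R ⇒ n t or t
  R ⇒ n R ⇒ n R or R ⇒ n t or R ⇒ n t or t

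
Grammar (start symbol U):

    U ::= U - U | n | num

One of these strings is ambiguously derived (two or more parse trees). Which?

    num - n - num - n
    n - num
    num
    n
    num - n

num - n - num - n

num - n - num - n: 5 trees
n - num: 1 tree
num: 1 tree
n: 1 tree
num - n: 1 tree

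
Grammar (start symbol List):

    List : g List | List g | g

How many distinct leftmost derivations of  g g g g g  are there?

16

Parse trees for g g g g g (showing first 6 of 16):
  [List g [List g [List g [List g [List g]]]]]
  [List g [List g [List g [List [List g] g]]]]
  [List g [List g [List [List g [List g]] g]]]
  [List g [List g [List [List [List g] g] g]]]
  [List g [List [List g [List g [List g]]] g]]
  [List g [List [List g [List [List g] g]] g]]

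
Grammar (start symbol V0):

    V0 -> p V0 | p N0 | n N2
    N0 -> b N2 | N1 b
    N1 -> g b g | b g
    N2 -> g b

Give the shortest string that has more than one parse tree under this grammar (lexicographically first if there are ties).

p b g b

length 3: no string has ≥2 trees
length 4: p b g b has 2 parse trees

Two derivations of p b g b:
  V0 ⇒ p N0 ⇒ p b N2 ⇒ p b g b
  V0 ⇒ p N0 ⇒ p N1 b ⇒ p b g b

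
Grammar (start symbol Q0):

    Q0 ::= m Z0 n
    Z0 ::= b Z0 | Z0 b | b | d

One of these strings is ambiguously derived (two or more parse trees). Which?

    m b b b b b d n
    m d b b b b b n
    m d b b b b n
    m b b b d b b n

m b b b b b d n: 1 tree
m d b b b b b n: 1 tree
m d b b b b n: 1 tree
m b b b d b b n: 10 trees

m b b b d b b n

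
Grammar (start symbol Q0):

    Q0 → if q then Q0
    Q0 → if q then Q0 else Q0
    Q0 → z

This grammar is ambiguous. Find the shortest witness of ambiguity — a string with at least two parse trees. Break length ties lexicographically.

length 1: no string has ≥2 trees
length 4: no string has ≥2 trees
length 6: no string has ≥2 trees
length 7: no string has ≥2 trees
length 9: if q then if q then z else z has 2 parse trees

Two derivations of if q then if q then z else z:
  Q0 ⇒ if q then Q0 ⇒ if q then if q then Q0 else Q0 ⇒ if q then if q then z else Q0 ⇒ if q then if q then z else z
  Q0 ⇒ if q then Q0 else Q0 ⇒ if q then if q then Q0 else Q0 ⇒ if q then if q then z else Q0 ⇒ if q then if q then z else z

if q then if q then z else z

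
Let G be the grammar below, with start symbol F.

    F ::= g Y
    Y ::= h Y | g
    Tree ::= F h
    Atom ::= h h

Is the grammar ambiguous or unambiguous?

(Tree, Atom are unreachable from F, so their rules don't affect L(F).) Restricted to the reachable nonterminals, every rule has the form A → t or A → t B, and no two rules for the same A share a first terminal. The grammar encodes a DFA — one run per string.

Unambiguous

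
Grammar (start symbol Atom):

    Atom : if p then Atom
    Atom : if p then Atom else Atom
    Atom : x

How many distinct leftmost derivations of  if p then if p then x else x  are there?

2

Parse trees for if p then if p then x else x:
  [Atom if p then [Atom if p then [Atom x] else [Atom x]]]
  [Atom if p then [Atom if p then [Atom x]] else [Atom x]]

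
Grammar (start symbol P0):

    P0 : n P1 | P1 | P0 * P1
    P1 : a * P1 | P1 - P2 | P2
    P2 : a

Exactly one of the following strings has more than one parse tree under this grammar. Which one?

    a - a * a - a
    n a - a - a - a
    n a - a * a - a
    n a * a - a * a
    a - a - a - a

n a * a - a * a

a - a * a - a: 1 tree
n a - a - a - a: 1 tree
n a - a * a - a: 1 tree
n a * a - a * a: 3 trees
a - a - a - a: 1 tree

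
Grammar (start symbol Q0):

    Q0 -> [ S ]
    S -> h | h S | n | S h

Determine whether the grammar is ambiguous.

Ambiguous

Witness: [ h h ]

Derivation 1: Q0 ⇒ [ S ] ⇒ [ h S ] ⇒ [ h h ]
Derivation 2: Q0 ⇒ [ S ] ⇒ [ S h ] ⇒ [ h h ]

Two distinct leftmost derivations for the same string.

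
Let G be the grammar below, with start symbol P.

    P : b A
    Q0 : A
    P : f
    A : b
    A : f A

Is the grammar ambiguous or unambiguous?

(Q0 is unreachable from P, so its rules don't affect L(P).) Each reachable nonterminal has at most one production per leading terminal, and all productions are right-linear; the derivation is determined token-by-token.

Unambiguous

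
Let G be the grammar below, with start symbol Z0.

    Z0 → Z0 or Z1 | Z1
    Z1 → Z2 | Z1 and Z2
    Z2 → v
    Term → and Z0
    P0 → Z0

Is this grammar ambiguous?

Unambiguous

(Term, P0 are unreachable from Z0, so their rules don't affect L(Z0).) The grammar is stratified — Z0 handles 'or' (left-recursive), Z1 handles 'and', Z2 atoms. Each operator has a fixed associativity and precedence level, so every string has one parse.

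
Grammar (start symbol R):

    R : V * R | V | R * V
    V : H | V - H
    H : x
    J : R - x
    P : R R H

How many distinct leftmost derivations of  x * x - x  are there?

Parse trees for x * x - x:
  [R [V [H x]] * [R [V [V [H x]] - [H x]]]]
  [R [R [V [H x]]] * [V [V [H x]] - [H x]]]

2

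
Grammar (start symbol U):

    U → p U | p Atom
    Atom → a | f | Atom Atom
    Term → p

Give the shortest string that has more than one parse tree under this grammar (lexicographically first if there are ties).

p a a a

length 2: no string has ≥2 trees
length 3: no string has ≥2 trees
length 4: p a a a has 2 parse trees

Two derivations of p a a a:
  U ⇒ p Atom ⇒ p Atom Atom ⇒ p a Atom ⇒ p a Atom Atom ⇒ p a a Atom ⇒ p a a a
  U ⇒ p Atom ⇒ p Atom Atom ⇒ p Atom Atom Atom ⇒ p a Atom Atom ⇒ p a a Atom ⇒ p a a a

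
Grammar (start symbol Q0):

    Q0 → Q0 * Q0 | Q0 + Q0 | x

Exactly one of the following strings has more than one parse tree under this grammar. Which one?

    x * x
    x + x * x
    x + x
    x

x * x: 1 tree
x + x * x: 2 trees
x + x: 1 tree
x: 1 tree

x + x * x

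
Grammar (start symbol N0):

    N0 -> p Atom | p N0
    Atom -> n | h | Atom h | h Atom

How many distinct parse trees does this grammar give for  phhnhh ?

Parse trees for phhnhh:
  [N0 p [Atom [Atom [Atom h [Atom h [Atom n]]] h] h]]
  [N0 p [Atom [Atom h [Atom [Atom h [Atom n]] h]] h]]
  [N0 p [Atom [Atom h [Atom h [Atom [Atom n] h]]] h]]
  [N0 p [Atom h [Atom [Atom [Atom h [Atom n]] h] h]]]
  [N0 p [Atom h [Atom [Atom h [Atom [Atom n] h]] h]]]
  [N0 p [Atom h [Atom h [Atom [Atom [Atom n] h] h]]]]

6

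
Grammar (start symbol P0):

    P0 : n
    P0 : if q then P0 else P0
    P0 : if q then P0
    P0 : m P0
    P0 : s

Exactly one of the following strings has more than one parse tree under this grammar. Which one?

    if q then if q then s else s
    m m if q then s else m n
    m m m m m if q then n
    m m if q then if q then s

if q then if q then s else s

if q then if q then s else s: 2 trees
m m if q then s else m n: 1 tree
m m m m m if q then n: 1 tree
m m if q then if q then s: 1 tree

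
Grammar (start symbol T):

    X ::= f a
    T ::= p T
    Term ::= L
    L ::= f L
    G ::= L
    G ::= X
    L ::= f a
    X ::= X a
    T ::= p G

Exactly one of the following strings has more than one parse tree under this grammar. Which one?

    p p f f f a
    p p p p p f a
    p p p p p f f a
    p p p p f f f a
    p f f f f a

p p f f f a: 1 tree
p p p p p f a: 2 trees
p p p p p f f a: 1 tree
p p p p f f f a: 1 tree
p f f f f a: 1 tree

p p p p p f a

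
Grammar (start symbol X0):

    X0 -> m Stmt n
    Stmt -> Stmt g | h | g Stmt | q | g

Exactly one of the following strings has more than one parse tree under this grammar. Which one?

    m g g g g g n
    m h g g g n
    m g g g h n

m g g g g g n

m g g g g g n: 16 trees
m h g g g n: 1 tree
m g g g h n: 1 tree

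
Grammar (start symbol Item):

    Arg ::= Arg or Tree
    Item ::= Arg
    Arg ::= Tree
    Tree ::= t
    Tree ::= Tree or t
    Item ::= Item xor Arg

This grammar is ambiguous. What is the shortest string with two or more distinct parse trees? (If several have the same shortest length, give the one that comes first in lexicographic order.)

length 1: no string has ≥2 trees
length 3: t or t has 2 parse trees

Two derivations of t or t:
  Item ⇒ Arg ⇒ Arg or Tree ⇒ Tree or Tree ⇒ t or Tree ⇒ t or t
  Item ⇒ Arg ⇒ Tree ⇒ Tree or t ⇒ t or t

t or t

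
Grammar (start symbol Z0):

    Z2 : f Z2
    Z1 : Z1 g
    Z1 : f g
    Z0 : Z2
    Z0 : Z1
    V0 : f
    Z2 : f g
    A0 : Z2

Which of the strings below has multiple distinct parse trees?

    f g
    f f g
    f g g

f g

f g: 2 trees
f f g: 1 tree
f g g: 1 tree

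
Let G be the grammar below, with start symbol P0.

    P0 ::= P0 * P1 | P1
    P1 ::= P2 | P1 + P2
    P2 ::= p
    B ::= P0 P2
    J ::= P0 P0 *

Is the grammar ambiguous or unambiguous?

(B, J are unreachable from P0, so their rules don't affect L(P0).) The grammar is stratified — P0 handles '*' (left-recursive), P1 handles '+', P2 atoms. Each operator has a fixed associativity and precedence level, so every string has one parse.

Unambiguous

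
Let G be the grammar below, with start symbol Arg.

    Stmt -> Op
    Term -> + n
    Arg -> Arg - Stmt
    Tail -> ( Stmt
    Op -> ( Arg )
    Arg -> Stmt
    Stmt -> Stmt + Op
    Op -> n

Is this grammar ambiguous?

(Tail, Term are unreachable from Arg, so their rules don't affect L(Arg).) The grammar is stratified — Arg handles '-' (left-recursive), Stmt handles '+', Op atoms. Each operator has a fixed associativity and precedence level, so every string has one parse.

Unambiguous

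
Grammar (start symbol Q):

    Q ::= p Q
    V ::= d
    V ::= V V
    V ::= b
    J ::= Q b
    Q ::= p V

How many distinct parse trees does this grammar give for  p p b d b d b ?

14

Parse trees for p p b d b d b (showing first 6 of 14):
  [Q p [Q p [V [V b] [V [V d] [V [V b] [V [V d] [V b]]]]]]]
  [Q p [Q p [V [V b] [V [V d] [V [V [V b] [V d]] [V b]]]]]]
  [Q p [Q p [V [V b] [V [V [V d] [V b]] [V [V d] [V b]]]]]]
  [Q p [Q p [V [V b] [V [V [V d] [V [V b] [V d]]] [V b]]]]]
  [Q p [Q p [V [V b] [V [V [V [V d] [V b]] [V d]] [V b]]]]]
  [Q p [Q p [V [V [V b] [V d]] [V [V b] [V [V d] [V b]]]]]]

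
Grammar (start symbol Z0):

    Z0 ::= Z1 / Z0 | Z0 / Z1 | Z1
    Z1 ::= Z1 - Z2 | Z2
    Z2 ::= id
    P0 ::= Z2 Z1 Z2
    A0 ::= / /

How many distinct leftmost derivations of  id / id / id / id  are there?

Parse trees for id / id / id / id:
  [Z0 [Z1 [Z2 id]] / [Z0 [Z1 [Z2 id]] / [Z0 [Z1 [Z2 id]] / [Z0 [Z1 [Z2 id]]]]]]
  [Z0 [Z1 [Z2 id]] / [Z0 [Z1 [Z2 id]] / [Z0 [Z0 [Z1 [Z2 id]]] / [Z1 [Z2 id]]]]]
  [Z0 [Z1 [Z2 id]] / [Z0 [Z0 [Z1 [Z2 id]] / [Z0 [Z1 [Z2 id]]]] / [Z1 [Z2 id]]]]
  [Z0 [Z1 [Z2 id]] / [Z0 [Z0 [Z0 [Z1 [Z2 id]]] / [Z1 [Z2 id]]] / [Z1 [Z2 id]]]]
  [Z0 [Z0 [Z1 [Z2 id]] / [Z0 [Z1 [Z2 id]] / [Z0 [Z1 [Z2 id]]]]] / [Z1 [Z2 id]]]
  [Z0 [Z0 [Z1 [Z2 id]] / [Z0 [Z0 [Z1 [Z2 id]]] / [Z1 [Z2 id]]]] / [Z1 [Z2 id]]]
  [Z0 [Z0 [Z0 [Z1 [Z2 id]] / [Z0 [Z1 [Z2 id]]]] / [Z1 [Z2 id]]] / [Z1 [Z2 id]]]
  [Z0 [Z0 [Z0 [Z0 [Z1 [Z2 id]]] / [Z1 [Z2 id]]] / [Z1 [Z2 id]]] / [Z1 [Z2 id]]]

8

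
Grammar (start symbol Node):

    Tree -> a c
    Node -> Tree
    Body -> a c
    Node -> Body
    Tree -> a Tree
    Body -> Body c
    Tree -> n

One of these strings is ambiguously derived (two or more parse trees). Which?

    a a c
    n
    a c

a c

a a c: 1 tree
n: 1 tree
a c: 2 trees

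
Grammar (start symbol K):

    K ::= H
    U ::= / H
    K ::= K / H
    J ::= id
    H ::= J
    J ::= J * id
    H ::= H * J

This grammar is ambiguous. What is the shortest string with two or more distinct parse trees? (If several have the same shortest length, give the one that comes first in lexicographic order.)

id * id

length 1: no string has ≥2 trees
length 3: id * id has 2 parse trees

Two derivations of id * id:
  K ⇒ H ⇒ J ⇒ J * id ⇒ id * id
  K ⇒ H ⇒ H * J ⇒ J * J ⇒ id * J ⇒ id * id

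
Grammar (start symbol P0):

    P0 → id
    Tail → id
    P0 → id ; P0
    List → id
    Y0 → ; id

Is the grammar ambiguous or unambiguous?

Unambiguous

Only P0 is reachable from P0; ignoring the rest: Right-recursive list with a separator: after each atom, whether the separator follows determines the rule. One parse per string.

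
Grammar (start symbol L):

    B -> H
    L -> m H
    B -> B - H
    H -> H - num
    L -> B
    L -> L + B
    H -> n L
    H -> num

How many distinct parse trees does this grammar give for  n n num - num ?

Parse trees for n n num - num:
  [L [B [H [H n [L [B [H n [L [B [H num]]]]]]] - num]]]
  [L [B [H n [L [B [H [H n [L [B [H num]]]] - num]]]]]]
  [L [B [H n [L [B [H n [L [B [H [H num] - num]]]]]]]]]
  [L [B [H n [L [B [H n [L [B [B [H num]] - [H num]]]]]]]]]
  [L [B [H n [L [B [B [H n [L [B [H num]]]]] - [H num]]]]]]
  [L [B [B [H n [L [B [H n [L [B [H num]]]]]]]] - [H num]]]

6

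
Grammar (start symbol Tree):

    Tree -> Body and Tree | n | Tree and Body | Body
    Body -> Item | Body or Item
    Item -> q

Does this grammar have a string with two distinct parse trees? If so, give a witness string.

Witness: q and q

Derivation 1: Tree ⇒ Body and Tree ⇒ Item and Tree ⇒ q and Tree ⇒ q and Body ⇒ q and Item ⇒ q and q
Derivation 2: Tree ⇒ Tree and Body ⇒ Body and Body ⇒ Item and Body ⇒ q and Body ⇒ q and Item ⇒ q and q

Two distinct leftmost derivations for the same string.

Ambiguous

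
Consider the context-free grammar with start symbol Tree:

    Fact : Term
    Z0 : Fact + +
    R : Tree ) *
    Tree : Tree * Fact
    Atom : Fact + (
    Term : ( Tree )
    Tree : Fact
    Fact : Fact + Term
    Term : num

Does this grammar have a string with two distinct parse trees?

Unambiguous

(Z0, Atom, R are unreachable from Tree, so their rules don't affect L(Tree).) This is a standard precedence ladder (Tree over Fact over Term), with each level left-recursive on its own operator ('*' at Tree, '+' at Fact). That structure is LR(1), hence unambiguous.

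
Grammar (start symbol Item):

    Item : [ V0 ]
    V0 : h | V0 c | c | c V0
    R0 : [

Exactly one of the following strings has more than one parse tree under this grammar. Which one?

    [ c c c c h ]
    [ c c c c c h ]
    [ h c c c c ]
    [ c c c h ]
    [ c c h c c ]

[ c c c c h ]: 1 tree
[ c c c c c h ]: 1 tree
[ h c c c c ]: 1 tree
[ c c c h ]: 1 tree
[ c c h c c ]: 6 trees

[ c c h c c ]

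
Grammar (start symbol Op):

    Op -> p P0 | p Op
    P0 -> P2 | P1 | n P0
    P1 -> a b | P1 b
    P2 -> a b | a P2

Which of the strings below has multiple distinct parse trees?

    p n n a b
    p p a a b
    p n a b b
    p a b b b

p n n a b

p n n a b: 2 trees
p p a a b: 1 tree
p n a b b: 1 tree
p a b b b: 1 tree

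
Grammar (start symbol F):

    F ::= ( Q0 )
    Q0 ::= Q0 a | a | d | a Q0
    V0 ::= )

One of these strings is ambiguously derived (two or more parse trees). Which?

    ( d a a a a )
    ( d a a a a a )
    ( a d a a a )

( d a a a a ): 1 tree
( d a a a a a ): 1 tree
( a d a a a ): 4 trees

( a d a a a )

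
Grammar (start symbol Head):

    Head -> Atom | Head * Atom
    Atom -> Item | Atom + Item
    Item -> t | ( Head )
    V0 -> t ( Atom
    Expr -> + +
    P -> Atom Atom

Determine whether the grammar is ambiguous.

Unambiguous

Only Head, Atom, Item are reachable from Head; ignoring the rest: Head → Head * Atom | Atom  ;  Atom → Atom + Item | Item  — a left-associative chain with Item at the bottom. Each string factors uniquely by precedence.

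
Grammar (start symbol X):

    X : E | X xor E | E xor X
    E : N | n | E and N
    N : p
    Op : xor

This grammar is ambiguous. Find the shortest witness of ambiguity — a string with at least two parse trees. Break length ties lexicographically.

n xor n

length 1: no string has ≥2 trees
length 3: n xor n has 2 parse trees

Two derivations of n xor n:
  X ⇒ X xor E ⇒ E xor E ⇒ n xor E ⇒ n xor n
  X ⇒ E xor X ⇒ n xor X ⇒ n xor E ⇒ n xor n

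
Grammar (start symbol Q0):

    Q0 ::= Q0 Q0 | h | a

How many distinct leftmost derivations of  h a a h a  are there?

14

Parse trees for h a a h a (showing first 6 of 14):
  [Q0 [Q0 h] [Q0 [Q0 a] [Q0 [Q0 a] [Q0 [Q0 h] [Q0 a]]]]]
  [Q0 [Q0 h] [Q0 [Q0 a] [Q0 [Q0 [Q0 a] [Q0 h]] [Q0 a]]]]
  [Q0 [Q0 h] [Q0 [Q0 [Q0 a] [Q0 a]] [Q0 [Q0 h] [Q0 a]]]]
  [Q0 [Q0 h] [Q0 [Q0 [Q0 a] [Q0 [Q0 a] [Q0 h]]] [Q0 a]]]
  [Q0 [Q0 h] [Q0 [Q0 [Q0 [Q0 a] [Q0 a]] [Q0 h]] [Q0 a]]]
  [Q0 [Q0 [Q0 h] [Q0 a]] [Q0 [Q0 a] [Q0 [Q0 h] [Q0 a]]]]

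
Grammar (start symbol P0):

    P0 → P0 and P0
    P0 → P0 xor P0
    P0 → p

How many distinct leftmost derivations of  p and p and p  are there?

2

Parse trees for p and p and p:
  [P0 [P0 p] and [P0 [P0 p] and [P0 p]]]
  [P0 [P0 [P0 p] and [P0 p]] and [P0 p]]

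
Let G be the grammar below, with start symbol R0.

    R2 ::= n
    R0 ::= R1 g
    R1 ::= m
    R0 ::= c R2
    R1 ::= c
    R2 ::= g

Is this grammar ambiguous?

Witness: c g

Derivation 1: R0 ⇒ R1 g ⇒ c g
Derivation 2: R0 ⇒ c R2 ⇒ c g

Two distinct leftmost derivations for the same string.

Ambiguous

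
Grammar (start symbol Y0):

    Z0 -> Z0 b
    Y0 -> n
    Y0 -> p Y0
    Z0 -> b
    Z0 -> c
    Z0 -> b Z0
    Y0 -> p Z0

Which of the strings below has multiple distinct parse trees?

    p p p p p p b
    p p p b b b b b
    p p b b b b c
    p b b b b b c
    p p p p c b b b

p p p p p p b: 1 tree
p p p b b b b b: 16 trees
p p b b b b c: 1 tree
p b b b b b c: 1 tree
p p p p c b b b: 1 tree

p p p b b b b b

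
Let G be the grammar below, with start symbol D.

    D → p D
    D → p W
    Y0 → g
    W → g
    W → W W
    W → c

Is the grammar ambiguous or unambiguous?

Ambiguous

Witness: p c c c

Derivation 1: D ⇒ p W ⇒ p W W ⇒ p W W W ⇒ p c W W ⇒ p c c W ⇒ p c c c
Derivation 2: D ⇒ p W ⇒ p W W ⇒ p c W ⇒ p c W W ⇒ p c c W ⇒ p c c c

Two distinct leftmost derivations for the same string.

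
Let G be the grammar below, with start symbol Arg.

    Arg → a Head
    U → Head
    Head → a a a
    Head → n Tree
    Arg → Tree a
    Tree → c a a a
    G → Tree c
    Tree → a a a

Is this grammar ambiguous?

Witness: a a a a

Derivation 1: Arg ⇒ a Head ⇒ a a a a
Derivation 2: Arg ⇒ Tree a ⇒ a a a a

Two distinct leftmost derivations for the same string.

Ambiguous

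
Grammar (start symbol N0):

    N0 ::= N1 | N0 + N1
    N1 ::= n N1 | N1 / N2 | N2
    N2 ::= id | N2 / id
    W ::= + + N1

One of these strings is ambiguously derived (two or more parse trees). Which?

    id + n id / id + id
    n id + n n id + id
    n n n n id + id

id + n id / id + id: 3 trees
n id + n n id + id: 1 tree
n n n n id + id: 1 tree

id + n id / id + id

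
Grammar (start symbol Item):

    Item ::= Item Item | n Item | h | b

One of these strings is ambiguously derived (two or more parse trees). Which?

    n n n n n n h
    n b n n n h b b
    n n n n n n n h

n n n n n n h: 1 tree
n b n n n h b b: 47 trees
n n n n n n n h: 1 tree

n b n n n h b b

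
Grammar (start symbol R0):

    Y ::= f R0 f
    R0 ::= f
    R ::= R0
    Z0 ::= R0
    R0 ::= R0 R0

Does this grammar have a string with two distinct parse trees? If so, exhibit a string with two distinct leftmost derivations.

Witness: f f f

Derivation 1: R0 ⇒ R0 R0 ⇒ f R0 ⇒ f R0 R0 ⇒ f f R0 ⇒ f f f
Derivation 2: R0 ⇒ R0 R0 ⇒ R0 R0 R0 ⇒ f R0 R0 ⇒ f f R0 ⇒ f f f

Two distinct leftmost derivations for the same string.

Ambiguous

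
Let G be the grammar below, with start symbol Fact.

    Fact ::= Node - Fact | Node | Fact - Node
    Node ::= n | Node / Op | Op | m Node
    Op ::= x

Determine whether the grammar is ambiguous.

Ambiguous

Witness: n - n

Derivation 1: Fact ⇒ Node - Fact ⇒ n - Fact ⇒ n - Node ⇒ n - n
Derivation 2: Fact ⇒ Fact - Node ⇒ Node - Node ⇒ n - Node ⇒ n - n

Two distinct leftmost derivations for the same string.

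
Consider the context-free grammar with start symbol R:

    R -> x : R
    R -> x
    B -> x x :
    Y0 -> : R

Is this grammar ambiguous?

(Y0, B are unreachable from R, so their rules don't affect L(R).) The reachable grammar is A → atom sep A | atom. Each atom is followed by either the separator (recurse) or end-of-string (stop) — no choice point.

Unambiguous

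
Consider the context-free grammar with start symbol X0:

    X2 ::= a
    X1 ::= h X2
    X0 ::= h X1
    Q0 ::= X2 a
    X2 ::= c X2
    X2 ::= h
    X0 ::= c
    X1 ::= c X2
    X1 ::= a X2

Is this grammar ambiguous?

Only X0, X1, X2 are reachable from X0; ignoring the rest: Restricted to the reachable nonterminals, every rule has the form A → t or A → t B, and no two rules for the same A share a first terminal. The grammar encodes a DFA — one run per string.

Unambiguous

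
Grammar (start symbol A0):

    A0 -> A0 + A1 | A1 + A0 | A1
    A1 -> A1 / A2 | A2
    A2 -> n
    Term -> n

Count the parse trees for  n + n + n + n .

8

Parse trees for n + n + n + n:
  [A0 [A0 [A0 [A0 [A1 [A2 n]]] + [A1 [A2 n]]] + [A1 [A2 n]]] + [A1 [A2 n]]]
  [A0 [A0 [A0 [A1 [A2 n]] + [A0 [A1 [A2 n]]]] + [A1 [A2 n]]] + [A1 [A2 n]]]
  [A0 [A0 [A1 [A2 n]] + [A0 [A0 [A1 [A2 n]]] + [A1 [A2 n]]]] + [A1 [A2 n]]]
  [A0 [A0 [A1 [A2 n]] + [A0 [A1 [A2 n]] + [A0 [A1 [A2 n]]]]] + [A1 [A2 n]]]
  [A0 [A1 [A2 n]] + [A0 [A0 [A0 [A1 [A2 n]]] + [A1 [A2 n]]] + [A1 [A2 n]]]]
  [A0 [A1 [A2 n]] + [A0 [A0 [A1 [A2 n]] + [A0 [A1 [A2 n]]]] + [A1 [A2 n]]]]
  [A0 [A1 [A2 n]] + [A0 [A1 [A2 n]] + [A0 [A0 [A1 [A2 n]]] + [A1 [A2 n]]]]]
  [A0 [A1 [A2 n]] + [A0 [A1 [A2 n]] + [A0 [A1 [A2 n]] + [A0 [A1 [A2 n]]]]]]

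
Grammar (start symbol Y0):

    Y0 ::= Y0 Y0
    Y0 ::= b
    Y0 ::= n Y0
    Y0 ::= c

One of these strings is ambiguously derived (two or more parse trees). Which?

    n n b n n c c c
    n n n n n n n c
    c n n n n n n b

n n b n n c c c

n n b n n c c c: 61 trees
n n n n n n n c: 1 tree
c n n n n n n b: 1 tree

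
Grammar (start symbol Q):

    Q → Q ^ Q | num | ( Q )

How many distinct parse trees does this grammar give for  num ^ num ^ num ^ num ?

5

Parse trees for num ^ num ^ num ^ num:
  [Q [Q num] ^ [Q [Q num] ^ [Q [Q num] ^ [Q num]]]]
  [Q [Q num] ^ [Q [Q [Q num] ^ [Q num]] ^ [Q num]]]
  [Q [Q [Q num] ^ [Q num]] ^ [Q [Q num] ^ [Q num]]]
  [Q [Q [Q num] ^ [Q [Q num] ^ [Q num]]] ^ [Q num]]
  [Q [Q [Q [Q num] ^ [Q num]] ^ [Q num]] ^ [Q num]]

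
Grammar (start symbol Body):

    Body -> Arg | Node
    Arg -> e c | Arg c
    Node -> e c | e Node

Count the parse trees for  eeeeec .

Parse trees for eeeeec:
  [Body [Node e [Node e [Node e [Node e [Node e c]]]]]]

1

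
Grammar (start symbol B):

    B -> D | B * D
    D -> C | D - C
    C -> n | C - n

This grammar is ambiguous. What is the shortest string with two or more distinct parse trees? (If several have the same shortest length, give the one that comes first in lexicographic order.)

length 1: no string has ≥2 trees
length 3: n - n has 2 parse trees

Two derivations of n - n:
  B ⇒ D ⇒ C ⇒ C - n ⇒ n - n
  B ⇒ D ⇒ D - C ⇒ C - C ⇒ n - C ⇒ n - n

n - n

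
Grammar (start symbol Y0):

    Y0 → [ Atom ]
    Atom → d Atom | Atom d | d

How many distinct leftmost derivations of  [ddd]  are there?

Parse trees for [ddd]:
  [Y0 [ [Atom d [Atom d [Atom d]]] ]]
  [Y0 [ [Atom d [Atom [Atom d] d]] ]]
  [Y0 [ [Atom [Atom d [Atom d]] d] ]]
  [Y0 [ [Atom [Atom [Atom d] d] d] ]]

4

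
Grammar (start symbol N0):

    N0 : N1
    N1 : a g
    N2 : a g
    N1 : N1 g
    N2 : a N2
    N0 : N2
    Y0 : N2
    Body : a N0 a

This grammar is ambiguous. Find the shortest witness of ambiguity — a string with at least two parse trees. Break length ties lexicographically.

a g

length 2: a g has 2 parse trees

Two derivations of a g:
  N0 ⇒ N1 ⇒ a g
  N0 ⇒ N2 ⇒ a g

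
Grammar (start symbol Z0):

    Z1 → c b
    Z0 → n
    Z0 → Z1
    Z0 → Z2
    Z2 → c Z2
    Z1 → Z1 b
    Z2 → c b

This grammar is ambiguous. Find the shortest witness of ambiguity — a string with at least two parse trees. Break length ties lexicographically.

length 1: no string has ≥2 trees
length 2: c b has 2 parse trees

Two derivations of c b:
  Z0 ⇒ Z1 ⇒ c b
  Z0 ⇒ Z2 ⇒ c b

c b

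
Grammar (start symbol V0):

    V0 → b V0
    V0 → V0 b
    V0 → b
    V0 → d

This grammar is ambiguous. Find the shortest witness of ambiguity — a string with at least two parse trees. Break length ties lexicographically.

b b

length 1: no string has ≥2 trees
length 2: b b has 2 parse trees

Two derivations of b b:
  V0 ⇒ b V0 ⇒ b b
  V0 ⇒ V0 b ⇒ b b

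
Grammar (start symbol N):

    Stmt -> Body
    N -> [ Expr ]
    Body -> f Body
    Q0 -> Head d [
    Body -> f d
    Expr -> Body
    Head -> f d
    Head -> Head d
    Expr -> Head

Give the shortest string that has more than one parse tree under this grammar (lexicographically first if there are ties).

length 4: [ f d ] has 2 parse trees

Two derivations of [ f d ]:
  N ⇒ [ Expr ] ⇒ [ Body ] ⇒ [ f d ]
  N ⇒ [ Expr ] ⇒ [ Head ] ⇒ [ f d ]

[ f d ]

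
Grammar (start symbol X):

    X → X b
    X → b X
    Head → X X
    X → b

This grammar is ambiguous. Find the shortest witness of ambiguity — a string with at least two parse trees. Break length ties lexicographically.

length 1: no string has ≥2 trees
length 2: b b has 2 parse trees

Two derivations of b b:
  X ⇒ X b ⇒ b b
  X ⇒ b X ⇒ b b

b b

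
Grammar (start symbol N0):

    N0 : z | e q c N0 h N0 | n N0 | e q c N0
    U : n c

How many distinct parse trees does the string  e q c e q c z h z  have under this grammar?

2

Parse trees for e q c e q c z h z:
  [N0 e q c [N0 e q c [N0 z]] h [N0 z]]
  [N0 e q c [N0 e q c [N0 z] h [N0 z]]]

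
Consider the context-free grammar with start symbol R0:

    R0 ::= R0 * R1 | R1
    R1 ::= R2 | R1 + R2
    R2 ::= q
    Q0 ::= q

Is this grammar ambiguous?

Unambiguous

Only R0, R1, R2 are reachable from R0; ignoring the rest: This is a standard precedence ladder (R0 over R1 over R2), with each level left-recursive on its own operator ('*' at R0, '+' at R1). That structure is LR(1), hence unambiguous.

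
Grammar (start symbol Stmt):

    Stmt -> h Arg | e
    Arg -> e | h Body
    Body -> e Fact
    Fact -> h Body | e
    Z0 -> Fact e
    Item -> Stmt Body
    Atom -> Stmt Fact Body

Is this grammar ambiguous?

(Z0, Item, Atom are unreachable from Stmt, so their rules don't affect L(Stmt).) Each reachable nonterminal has at most one production per leading terminal, and all productions are right-linear; the derivation is determined token-by-token.

Unambiguous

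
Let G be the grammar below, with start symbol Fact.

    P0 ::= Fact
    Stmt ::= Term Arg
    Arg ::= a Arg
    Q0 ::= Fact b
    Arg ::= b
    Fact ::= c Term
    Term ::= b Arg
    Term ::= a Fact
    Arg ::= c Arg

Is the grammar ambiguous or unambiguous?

Unambiguous

(Q0, Stmt, P0 are unreachable from Fact, so their rules don't affect L(Fact).) The reachable rules are right-linear with at most one rule per (nonterminal, next-terminal) pair. Each input token forces the next rule, so parsing is deterministic.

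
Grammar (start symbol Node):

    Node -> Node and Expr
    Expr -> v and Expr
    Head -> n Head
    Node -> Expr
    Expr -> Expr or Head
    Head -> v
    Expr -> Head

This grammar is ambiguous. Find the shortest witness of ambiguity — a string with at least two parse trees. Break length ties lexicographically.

v and v

length 1: no string has ≥2 trees
length 2: no string has ≥2 trees
length 3: v and v has 2 parse trees

Two derivations of v and v:
  Node ⇒ Node and Expr ⇒ Expr and Expr ⇒ Head and Expr ⇒ v and Expr ⇒ v and Head ⇒ v and v
  Node ⇒ Expr ⇒ v and Expr ⇒ v and Head ⇒ v and v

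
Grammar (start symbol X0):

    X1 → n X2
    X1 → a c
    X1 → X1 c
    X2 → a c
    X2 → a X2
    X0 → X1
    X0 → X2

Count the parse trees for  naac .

Parse trees for naac:
  [X0 [X1 n [X2 a [X2 a c]]]]

1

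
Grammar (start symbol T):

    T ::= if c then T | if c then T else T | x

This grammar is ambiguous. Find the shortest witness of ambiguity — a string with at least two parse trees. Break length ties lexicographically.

if c then if c then x else x

length 1: no string has ≥2 trees
length 4: no string has ≥2 trees
length 6: no string has ≥2 trees
length 7: no string has ≥2 trees
length 9: if c then if c then x else x has 2 parse trees

Two derivations of if c then if c then x else x:
  T ⇒ if c then T ⇒ if c then if c then T else T ⇒ if c then if c then x else T ⇒ if c then if c then x else x
  T ⇒ if c then T else T ⇒ if c then if c then T else T ⇒ if c then if c then x else T ⇒ if c then if c then x else x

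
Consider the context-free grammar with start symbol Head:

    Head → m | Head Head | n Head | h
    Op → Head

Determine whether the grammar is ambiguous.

Witness: h h h

Derivation 1: Head ⇒ Head Head ⇒ Head Head Head ⇒ h Head Head ⇒ h h Head ⇒ h h h
Derivation 2: Head ⇒ Head Head ⇒ h Head ⇒ h Head Head ⇒ h h Head ⇒ h h h

Two distinct leftmost derivations for the same string.

Ambiguous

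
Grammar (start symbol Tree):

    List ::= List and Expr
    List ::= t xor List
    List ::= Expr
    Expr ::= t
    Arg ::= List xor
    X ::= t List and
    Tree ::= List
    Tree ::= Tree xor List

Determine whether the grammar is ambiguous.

Ambiguous

Witness: t xor t

Derivation 1: Tree ⇒ List ⇒ t xor List ⇒ t xor Expr ⇒ t xor t
Derivation 2: Tree ⇒ Tree xor List ⇒ List xor List ⇒ Expr xor List ⇒ t xor List ⇒ t xor Expr ⇒ t xor t

Two distinct leftmost derivations for the same string.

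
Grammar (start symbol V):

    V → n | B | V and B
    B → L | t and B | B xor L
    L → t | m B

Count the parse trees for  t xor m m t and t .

Parse trees for t xor m m t and t:
  [V [B [B [L t]] xor [L m [B [L m [B t and [B [L t]]]]]]]]
  [V [V [B [B [L t]] xor [L m [B [L m [B [L t]]]]]]] and [B [L t]]]

2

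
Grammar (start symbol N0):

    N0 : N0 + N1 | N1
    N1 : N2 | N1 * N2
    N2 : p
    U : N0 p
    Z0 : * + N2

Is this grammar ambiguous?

(U, Z0 are unreachable from N0, so their rules don't affect L(N0).) This is a standard precedence ladder (N0 over N1 over N2), with each level left-recursive on its own operator ('+' at N0, '*' at N1). That structure is LR(1), hence unambiguous.

Unambiguous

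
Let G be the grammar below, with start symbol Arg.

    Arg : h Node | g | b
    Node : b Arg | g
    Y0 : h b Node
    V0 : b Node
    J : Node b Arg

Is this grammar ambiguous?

Unambiguous

(Y0, V0, J are unreachable from Arg, so their rules don't affect L(Arg).) Each reachable nonterminal has at most one production per leading terminal, and all productions are right-linear; the derivation is determined token-by-token.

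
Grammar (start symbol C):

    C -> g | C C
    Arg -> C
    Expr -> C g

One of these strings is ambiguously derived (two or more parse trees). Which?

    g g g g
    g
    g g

g g g g: 5 trees
g: 1 tree
g g: 1 tree

g g g g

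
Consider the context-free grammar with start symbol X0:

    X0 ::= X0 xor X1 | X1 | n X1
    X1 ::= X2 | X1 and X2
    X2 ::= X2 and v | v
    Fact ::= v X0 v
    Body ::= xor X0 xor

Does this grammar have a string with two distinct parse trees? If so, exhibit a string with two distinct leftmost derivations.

Ambiguous

Witness: v and v

Derivation 1: X0 ⇒ X1 ⇒ X2 ⇒ X2 and v ⇒ v and v
Derivation 2: X0 ⇒ X1 ⇒ X1 and X2 ⇒ X2 and X2 ⇒ v and X2 ⇒ v and v

Two distinct leftmost derivations for the same string.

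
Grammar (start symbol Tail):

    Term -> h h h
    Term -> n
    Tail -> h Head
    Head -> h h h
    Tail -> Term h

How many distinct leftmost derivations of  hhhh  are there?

Parse trees for hhhh:
  [Tail h [Head h h h]]
  [Tail [Term h h h] h]

2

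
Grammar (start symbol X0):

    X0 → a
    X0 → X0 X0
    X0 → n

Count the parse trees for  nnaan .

Parse trees for nnaan (showing first 6 of 14):
  [X0 [X0 n] [X0 [X0 n] [X0 [X0 a] [X0 [X0 a] [X0 n]]]]]
  [X0 [X0 n] [X0 [X0 n] [X0 [X0 [X0 a] [X0 a]] [X0 n]]]]
  [X0 [X0 n] [X0 [X0 [X0 n] [X0 a]] [X0 [X0 a] [X0 n]]]]
  [X0 [X0 n] [X0 [X0 [X0 n] [X0 [X0 a] [X0 a]]] [X0 n]]]
  [X0 [X0 n] [X0 [X0 [X0 [X0 n] [X0 a]] [X0 a]] [X0 n]]]
  [X0 [X0 [X0 n] [X0 n]] [X0 [X0 a] [X0 [X0 a] [X0 n]]]]

14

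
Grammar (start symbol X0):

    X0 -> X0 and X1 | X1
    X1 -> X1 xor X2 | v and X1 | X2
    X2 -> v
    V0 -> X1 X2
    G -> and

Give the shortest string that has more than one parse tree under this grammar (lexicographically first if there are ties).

length 1: no string has ≥2 trees
length 3: v and v has 2 parse trees

Two derivations of v and v:
  X0 ⇒ X0 and X1 ⇒ X1 and X1 ⇒ X2 and X1 ⇒ v and X1 ⇒ v and X2 ⇒ v and v
  X0 ⇒ X1 ⇒ v and X1 ⇒ v and X2 ⇒ v and v

v and v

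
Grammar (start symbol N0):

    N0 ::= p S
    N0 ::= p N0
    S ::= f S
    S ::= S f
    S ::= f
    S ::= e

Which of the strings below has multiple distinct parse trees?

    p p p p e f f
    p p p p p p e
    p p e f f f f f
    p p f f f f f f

p p p p e f f: 1 tree
p p p p p p e: 1 tree
p p e f f f f f: 1 tree
p p f f f f f f: 32 trees

p p f f f f f f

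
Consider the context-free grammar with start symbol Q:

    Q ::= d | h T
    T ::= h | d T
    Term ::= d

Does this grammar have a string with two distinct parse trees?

Unambiguous

(Term is unreachable from Q, so its rules don't affect L(Q).) The reachable rules are right-linear with at most one rule per (nonterminal, next-terminal) pair. Each input token forces the next rule, so parsing is deterministic.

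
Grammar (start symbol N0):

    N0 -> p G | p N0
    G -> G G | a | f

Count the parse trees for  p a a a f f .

14

Parse trees for p a a a f f (showing first 6 of 14):
  [N0 p [G [G a] [G [G a] [G [G a] [G [G f] [G f]]]]]]
  [N0 p [G [G a] [G [G a] [G [G [G a] [G f]] [G f]]]]]
  [N0 p [G [G a] [G [G [G a] [G a]] [G [G f] [G f]]]]]
  [N0 p [G [G a] [G [G [G a] [G [G a] [G f]]] [G f]]]]
  [N0 p [G [G a] [G [G [G [G a] [G a]] [G f]] [G f]]]]
  [N0 p [G [G [G a] [G a]] [G [G a] [G [G f] [G f]]]]]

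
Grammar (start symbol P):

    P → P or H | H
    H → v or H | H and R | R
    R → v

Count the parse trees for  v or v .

Parse trees for v or v:
  [P [P [H [R v]]] or [H [R v]]]
  [P [H v or [H [R v]]]]

2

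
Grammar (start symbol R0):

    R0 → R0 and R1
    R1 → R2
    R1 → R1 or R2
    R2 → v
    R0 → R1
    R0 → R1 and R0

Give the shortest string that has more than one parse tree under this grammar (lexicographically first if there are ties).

length 1: no string has ≥2 trees
length 3: v and v has 2 parse trees

Two derivations of v and v:
  R0 ⇒ R0 and R1 ⇒ R1 and R1 ⇒ R2 and R1 ⇒ v and R1 ⇒ v and R2 ⇒ v and v
  R0 ⇒ R1 and R0 ⇒ R2 and R0 ⇒ v and R0 ⇒ v and R1 ⇒ v and R2 ⇒ v and v

v and v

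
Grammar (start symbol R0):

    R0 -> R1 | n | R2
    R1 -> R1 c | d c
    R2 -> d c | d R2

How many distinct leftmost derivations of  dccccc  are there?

1

Parse trees for dccccc:
  [R0 [R1 [R1 [R1 [R1 [R1 d c] c] c] c] c]]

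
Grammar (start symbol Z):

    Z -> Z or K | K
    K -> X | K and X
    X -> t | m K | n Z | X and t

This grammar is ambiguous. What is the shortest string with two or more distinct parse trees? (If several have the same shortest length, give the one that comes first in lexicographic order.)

length 1: no string has ≥2 trees
length 2: no string has ≥2 trees
length 3: t and t has 2 parse trees

Two derivations of t and t:
  Z ⇒ K ⇒ X ⇒ X and t ⇒ t and t
  Z ⇒ K ⇒ K and X ⇒ X and X ⇒ t and X ⇒ t and t

t and t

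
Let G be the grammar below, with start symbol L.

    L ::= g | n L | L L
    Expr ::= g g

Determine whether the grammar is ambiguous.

Ambiguous

Witness: g g g

Derivation 1: L ⇒ L L ⇒ g L ⇒ g L L ⇒ g g L ⇒ g g g
Derivation 2: L ⇒ L L ⇒ L L L ⇒ g L L ⇒ g g L ⇒ g g g

Two distinct leftmost derivations for the same string.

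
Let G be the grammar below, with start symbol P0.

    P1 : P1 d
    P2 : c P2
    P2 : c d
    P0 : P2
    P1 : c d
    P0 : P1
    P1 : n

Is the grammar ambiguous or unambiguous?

Ambiguous

Witness: c d

Derivation 1: P0 ⇒ P2 ⇒ c d
Derivation 2: P0 ⇒ P1 ⇒ c d

Two distinct leftmost derivations for the same string.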